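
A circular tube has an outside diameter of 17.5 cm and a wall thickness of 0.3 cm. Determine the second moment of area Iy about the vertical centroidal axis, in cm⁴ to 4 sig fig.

Iy ≈ 599.7 cm⁴

Break the section into simple shapes (no overlaps), measuring from the bottom-left corner of the bounding box.
Outer circle: ⌀17.5, A = 240.528 cm², x = 8.75 cm, Ī = 4603.86 cm⁴.
Bore (subtracted): ⌀16.9, A = 224.318 cm², x = 8.75 cm, Ī = 4004.21 cm⁴.
By symmetry the centroid is at mid-width, x̄ = 8.75 cm.
All pieces are centred on the vertical centroidal axis, so I = ΣĪ (holes subtracted) = 599.651 cm⁴.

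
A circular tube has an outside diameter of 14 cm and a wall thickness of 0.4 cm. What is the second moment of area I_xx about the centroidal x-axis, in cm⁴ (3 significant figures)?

Treat the section as a set of non-overlapping primitives; coordinates are from the bounding-box lower-left.
Outer circle: ⌀14, A = 153.94 cm², y = 7 cm, Ī = 1885.7 cm⁴.
Bore (subtracted): ⌀13.2, A = 136.85 cm², y = 7 cm, Ī = 1490.3 cm⁴.
By symmetry the centroid is at mid-height, ȳ = 7 cm.
All pieces are centred on the centroidal x-axis, so I = ΣĪ (holes subtracted) = 395.47 cm⁴.

I_xx ≈ 395 cm⁴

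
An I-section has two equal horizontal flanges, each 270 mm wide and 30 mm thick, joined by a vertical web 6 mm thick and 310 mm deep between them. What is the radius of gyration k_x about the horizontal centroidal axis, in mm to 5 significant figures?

k_x ≈ 163.75 mm

Treat the section as a set of non-overlapping primitives; coordinates are from the bounding-box lower-left.
Bottom flange: 270 × 30, A = 8 100 mm², y = 15 mm, Ī = 607 500 mm⁴.
Web: 6 × 310, A = 1 860 mm², y = 185 mm, Ī = 14 895 500 mm⁴.
Top flange: 270 × 30, A = 8 100 mm², y = 355 mm, Ī = 607 500 mm⁴.
By symmetry the centroid is at mid-height, ȳ = 185 mm.
Transfer each piece to the horizontal centroidal axis using Ī + A·d² with d = y − 185:
  bottom flange: d = -170 mm → contributes +234 697 500 mm⁴
  web: d = 0 mm → contributes +14 895 500 mm⁴
  top flange: d = 170 mm → contributes +234 697 500 mm⁴
Total I = 484 290 500 mm⁴.
Radius of gyration: k = √(I/A) = √(484 290 500 / 18 060) = 163.7548 mm.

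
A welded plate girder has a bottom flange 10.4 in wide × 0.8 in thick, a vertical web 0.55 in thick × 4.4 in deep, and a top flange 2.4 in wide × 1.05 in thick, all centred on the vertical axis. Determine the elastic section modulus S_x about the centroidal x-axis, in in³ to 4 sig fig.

S_x ≈ 14.46 in³

Decompose the section into non-overlapping parts with the origin at the bottom-left of its bounding rectangle.
Bottom plate: 10.4 × 0.8, A = 8.32 in², y = 0.4 in, Ī = 0.443733 in⁴.
Web plate: 0.55 × 4.4, A = 2.42 in², y = 3 in, Ī = 3.90427 in⁴.
Top plate: 2.4 × 1.05, A = 2.52 in², y = 5.725 in, Ī = 0.231525 in⁴.
Centroid: ȳ = ΣA·y / ΣA = 1.8865 in.
Transfer each piece to the centroidal x-axis using Ī + A·d² with d = y − 1.8865:
  bottom plate: d = -1.4865 in → contributes +18.8283 in⁴
  web plate: d = 1.1135 in → contributes +6.90478 in⁴
  top plate: d = 3.8385 in → contributes +37.3614 in⁴
Total I = 63.0945 in⁴.
Extreme fibre distance c = 4.3635 in; S = I/c = 14.4596 in³.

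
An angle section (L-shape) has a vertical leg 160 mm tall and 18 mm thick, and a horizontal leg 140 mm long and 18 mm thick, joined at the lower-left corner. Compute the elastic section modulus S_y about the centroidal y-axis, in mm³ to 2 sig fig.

S_y ≈ 8.8 × 10⁴ mm³

Decompose the section into non-overlapping parts with the origin at the bottom-left of its bounding rectangle.
Vertical leg: 18 × 160, A = 2 880 mm², x = 9 mm, Ī = 77 760 mm⁴.
Horizontal leg (remainder): 122 × 18, A = 2 196 mm², x = 79 mm, Ī = 2 723 772 mm⁴.
Centroid: x̄ = ΣA·x / ΣA = 39.28 mm.
Transfer each piece to the centroidal y-axis using Ī + A·d² with d = x − 39.28:
  vertical leg: d = -30.28 mm → contributes +2 719 013 mm⁴
  horizontal leg (remainder): d = 39.72 mm → contributes +6 187 710 mm⁴
Total I = 8 906 723 mm⁴.
Extreme fibre distance c = 100.7 mm; S = I/c = 88 434 mm³.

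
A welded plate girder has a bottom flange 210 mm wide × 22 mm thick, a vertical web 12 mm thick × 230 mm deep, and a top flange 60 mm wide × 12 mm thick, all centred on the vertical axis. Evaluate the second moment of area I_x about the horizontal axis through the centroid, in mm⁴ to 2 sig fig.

I_x ≈ 6.6 × 10⁷ mm⁴

Decompose the section into non-overlapping parts with the origin at the bottom-left of its bounding rectangle.
Bottom plate: 210 × 22, A = 4 620 mm², y = 11 mm, Ī = 186 340 mm⁴.
Web plate: 12 × 230, A = 2 760 mm², y = 137 mm, Ī = 12 167 000 mm⁴.
Top plate: 60 × 12, A = 720 mm², y = 258 mm, Ī = 8 640 mm⁴.
Centroid: ȳ = ΣA·y / ΣA = 75.89 mm.
Transfer each piece to the horizontal axis through the centroid using Ī + A·d² with d = y − 75.89:
  bottom plate: d = -64.89 mm → contributes +19 639 164 mm⁴
  web plate: d = 61.11 mm → contributes +22 474 407 mm⁴
  top plate: d = 182.1 mm → contributes +23 887 049 mm⁴
Total I = 66 000 620 mm⁴.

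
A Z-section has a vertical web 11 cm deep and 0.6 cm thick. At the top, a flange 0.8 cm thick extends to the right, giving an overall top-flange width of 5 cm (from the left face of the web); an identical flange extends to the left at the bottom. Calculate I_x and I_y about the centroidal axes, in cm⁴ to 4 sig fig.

Break the section into simple shapes (no overlaps), measuring from the bottom-left corner of the bounding box.
Web: 0.6 × 11, A = 6.6 cm², y = 5.5 cm, Ī = 66.55 cm⁴.
Top flange (beyond web): 4.4 × 0.8, A = 3.52 cm², y = 10.6 cm, Ī = 0.187733 cm⁴.
Bottom flange (beyond web): 4.4 × 0.8, A = 3.52 cm², y = 0.4 cm, Ī = 0.187733 cm⁴.
Centroid: ȳ = ΣA·y / ΣA = 5.5 cm.
Transfer each piece to the centroidal x-axis using Ī + A·d² with d = y − 5.5:
  web: d = 0 cm → contributes +66.55 cm⁴
  top flange (beyond web): d = 5.1 cm → contributes +91.7429 cm⁴
  bottom flange (beyond web): d = -5.1 cm → contributes +91.7429 cm⁴
Total I = 250.036 cm⁴.
For the y-axis: x̄ = 4.7 cm.
Repeating about the centroidal y-axis gives I_y = 55.5559 cm⁴.

I_x ≈ 250.0 cm⁴, I_y ≈ 55.56 cm⁴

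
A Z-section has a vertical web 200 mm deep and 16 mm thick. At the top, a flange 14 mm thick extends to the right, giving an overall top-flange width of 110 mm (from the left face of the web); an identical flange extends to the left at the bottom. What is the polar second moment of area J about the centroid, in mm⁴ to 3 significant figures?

J ≈ 4.34 × 10⁷ mm⁴

Decompose the section into non-overlapping parts with the origin at the bottom-left of its bounding rectangle.
Web: 16 × 200, A = 3 200 mm², y = 100 mm, Ī = 10 666 667 mm⁴.
Top flange (beyond web): 94 × 14, A = 1 316 mm², y = 193 mm, Ī = 21 495 mm⁴.
Bottom flange (beyond web): 94 × 14, A = 1 316 mm², y = 7 mm, Ī = 21 495 mm⁴.
Centroid: ȳ = ΣA·y / ΣA = 100 mm.
Transfer each piece to the centroidal x-axis using Ī + A·d² with d = y − 100:
  web: d = 0 mm → contributes +10 666 667 mm⁴
  top flange (beyond web): d = 93 mm → contributes +11 403 579 mm⁴
  bottom flange (beyond web): d = -93 mm → contributes +11 403 579 mm⁴
Total I = 33 473 824 mm⁴.
For the y-axis: x̄ = 102 mm.
Repeating about the centroidal y-axis gives I_y = 9 968 096 mm⁴.
Polar second moment: J = I_x + I_y = 43 441 920 mm⁴.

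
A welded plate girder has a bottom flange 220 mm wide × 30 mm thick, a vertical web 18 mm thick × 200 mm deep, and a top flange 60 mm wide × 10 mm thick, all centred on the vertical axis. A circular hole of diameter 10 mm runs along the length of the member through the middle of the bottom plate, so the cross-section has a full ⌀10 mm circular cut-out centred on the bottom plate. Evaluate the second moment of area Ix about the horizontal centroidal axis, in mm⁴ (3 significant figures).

Ix ≈ 6.13 × 10⁷ mm⁴

Treat the section as a set of non-overlapping primitives; coordinates are from the bounding-box lower-left.
Bottom plate: 220 × 30, A = 6 600 mm², y = 15 mm, Ī = 495 000 mm⁴.
Web plate: 18 × 200, A = 3 600 mm², y = 130 mm, Ī = 12 000 000 mm⁴.
Top plate: 60 × 10, A = 600 mm², y = 235 mm, Ī = 5 000 mm⁴.
Hole (subtracted): ⌀10, A = 78.54 mm², y = 15 mm, Ī = 490.87 mm⁴.
Centroid: ȳ = ΣA·y / ΣA = 65.926 mm.
Transfer each piece to the horizontal centroidal axis using Ī + A·d² with d = y − 65.926:
  bottom plate: d = -50.926 mm → contributes +17 611 752 mm⁴
  web plate: d = 64.074 mm → contributes +26 779 765 mm⁴
  top plate: d = 169.07 mm → contributes +17 156 631 mm⁴
  hole: d = -50.926 mm → contributes −204 180 mm⁴
Total I = 61 343 968 mm⁴.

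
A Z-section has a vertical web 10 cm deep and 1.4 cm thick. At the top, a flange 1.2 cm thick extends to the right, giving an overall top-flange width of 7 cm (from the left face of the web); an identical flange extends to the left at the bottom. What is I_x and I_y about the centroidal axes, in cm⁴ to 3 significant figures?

Split into non-overlapping primitives; take the origin at the lower-left of the bounding box.
Web: 1.4 × 10, A = 14 cm², y = 5 cm, Ī = 116.67 cm⁴.
Top flange (beyond web): 5.6 × 1.2, A = 6.72 cm², y = 9.4 cm, Ī = 0.8064 cm⁴.
Bottom flange (beyond web): 5.6 × 1.2, A = 6.72 cm², y = 0.6 cm, Ī = 0.8064 cm⁴.
Centroid: ȳ = ΣA·y / ΣA = 5 cm.
Transfer each piece to the centroidal x-axis using Ī + A·d² with d = y − 5:
  web: d = 0 cm → contributes +116.67 cm⁴
  top flange (beyond web): d = 4.4 cm → contributes +130.91 cm⁴
  bottom flange (beyond web): d = -4.4 cm → contributes +130.91 cm⁴
Total I = 378.48 cm⁴.
For the y-axis: x̄ = 6.3 cm.
Repeating about the centroidal y-axis gives I_y = 202.05 cm⁴.

I_x ≈ 378 cm⁴, I_y ≈ 202 cm⁴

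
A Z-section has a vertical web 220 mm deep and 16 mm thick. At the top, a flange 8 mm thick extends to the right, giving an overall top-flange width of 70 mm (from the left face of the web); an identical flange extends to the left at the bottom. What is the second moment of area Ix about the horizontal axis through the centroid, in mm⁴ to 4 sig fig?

Ix ≈ 2.391 × 10⁷ mm⁴

Split into non-overlapping primitives; take the origin at the lower-left of the bounding box.
Web: 16 × 220, A = 3 520 mm², y = 110 mm, Ī = 14 197 333 mm⁴.
Top flange (beyond web): 54 × 8, A = 432 mm², y = 216 mm, Ī = 2 304 mm⁴.
Bottom flange (beyond web): 54 × 8, A = 432 mm², y = 4 mm, Ī = 2 304 mm⁴.
Centroid: ȳ = ΣA·y / ΣA = 110 mm.
Transfer each piece to the horizontal axis through the centroid using Ī + A·d² with d = y − 110:
  web: d = 0 mm → contributes +14 197 333 mm⁴
  top flange (beyond web): d = 106 mm → contributes +4 856 256 mm⁴
  bottom flange (beyond web): d = -106 mm → contributes +4 856 256 mm⁴
Total I = 23 909 845 mm⁴.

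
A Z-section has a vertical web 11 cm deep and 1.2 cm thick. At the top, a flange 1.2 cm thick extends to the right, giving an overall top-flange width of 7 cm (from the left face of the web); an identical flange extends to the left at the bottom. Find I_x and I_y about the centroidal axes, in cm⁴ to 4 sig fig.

I_x ≈ 469.0 cm⁴, I_y ≈ 211.1 cm⁴

Split into non-overlapping primitives; take the origin at the lower-left of the bounding box.
Web: 1.2 × 11, A = 13.2 cm², y = 5.5 cm, Ī = 133.1 cm⁴.
Top flange (beyond web): 5.8 × 1.2, A = 6.96 cm², y = 10.4 cm, Ī = 0.8352 cm⁴.
Bottom flange (beyond web): 5.8 × 1.2, A = 6.96 cm², y = 0.6 cm, Ī = 0.8352 cm⁴.
Centroid: ȳ = ΣA·y / ΣA = 5.5 cm.
Transfer each piece to the centroidal x-axis using Ī + A·d² with d = y − 5.5:
  web: d = 0 cm → contributes +133.1 cm⁴
  top flange (beyond web): d = 4.9 cm → contributes +167.945 cm⁴
  bottom flange (beyond web): d = -4.9 cm → contributes +167.945 cm⁴
Total I = 468.99 cm⁴.
For the y-axis: x̄ = 6.4 cm.
Repeating about the centroidal y-axis gives I_y = 211.126 cm⁴.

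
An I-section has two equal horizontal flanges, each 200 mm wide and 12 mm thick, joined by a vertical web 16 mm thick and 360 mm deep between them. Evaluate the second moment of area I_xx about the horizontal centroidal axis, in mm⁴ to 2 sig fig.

Treat the section as a set of non-overlapping primitives; coordinates are from the bounding-box lower-left.
Bottom flange: 200 × 12, A = 2 400 mm², y = 6 mm, Ī = 28 800 mm⁴.
Web: 16 × 360, A = 5 760 mm², y = 192 mm, Ī = 62 208 000 mm⁴.
Top flange: 200 × 12, A = 2 400 mm², y = 378 mm, Ī = 28 800 mm⁴.
By symmetry the centroid is at mid-height, ȳ = 192 mm.
Transfer each piece to the horizontal centroidal axis using Ī + A·d² with d = y − 192:
  bottom flange: d = -186 mm → contributes +83 059 200 mm⁴
  web: d = 0 mm → contributes +62 208 000 mm⁴
  top flange: d = 186 mm → contributes +83 059 200 mm⁴
Total I = 228 326 400 mm⁴.

I_xx ≈ 2.3 × 10⁸ mm⁴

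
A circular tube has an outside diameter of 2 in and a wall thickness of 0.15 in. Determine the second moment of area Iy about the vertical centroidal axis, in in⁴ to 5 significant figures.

Iy ≈ 0.37542 in⁴

Break the section into simple shapes (no overlaps), measuring from the bottom-left corner of the bounding box.
Outer circle: ⌀2, A = 3.141593 in², x = 1 in, Ī = 0.7853982 in⁴.
Bore (subtracted): ⌀1.7, A = 2.269801 in², x = 1 in, Ī = 0.4099828 in⁴.
By symmetry the centroid is at mid-width, x̄ = 1 in.
All pieces are centred on the vertical centroidal axis, so I = ΣĪ (holes subtracted) = 0.3754154 in⁴.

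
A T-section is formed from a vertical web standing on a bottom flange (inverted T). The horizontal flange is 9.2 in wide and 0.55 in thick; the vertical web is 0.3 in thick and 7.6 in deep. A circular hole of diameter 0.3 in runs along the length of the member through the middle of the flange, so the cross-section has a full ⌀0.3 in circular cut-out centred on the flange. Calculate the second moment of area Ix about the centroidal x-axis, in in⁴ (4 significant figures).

Ix ≈ 37.09 in⁴

Decompose the section into non-overlapping parts with the origin at the bottom-left of its bounding rectangle.
Flange: 9.2 × 0.55, A = 5.06 in², y = 0.275 in, Ī = 0.127554 in⁴.
Web: 0.3 × 7.6, A = 2.28 in², y = 4.35 in, Ī = 10.9744 in⁴.
Hole (subtracted): ⌀0.3, A = 0.0706858 in², y = 0.275 in, Ī = 0.000397608 in⁴.
Centroid: ȳ = ΣA·y / ΣA = 1.55311 in.
Transfer each piece to the centroidal x-axis using Ī + A·d² with d = y − 1.55311:
  flange: d = -1.27811 in → contributes +8.39342 in⁴
  web: d = 2.79689 in → contributes +28.8099 in⁴
  hole: d = -1.27811 in → contributes −0.115868 in⁴
Total I = 37.0874 in⁴.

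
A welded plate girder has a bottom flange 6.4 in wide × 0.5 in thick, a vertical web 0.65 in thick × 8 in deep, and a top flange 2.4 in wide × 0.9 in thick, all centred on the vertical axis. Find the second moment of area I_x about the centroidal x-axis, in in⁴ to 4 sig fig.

Split into non-overlapping primitives; take the origin at the lower-left of the bounding box.
Bottom plate: 6.4 × 0.5, A = 3.2 in², y = 0.25 in, Ī = 0.0666667 in⁴.
Web plate: 0.65 × 8, A = 5.2 in², y = 4.5 in, Ī = 27.7333 in⁴.
Top plate: 2.4 × 0.9, A = 2.16 in², y = 8.95 in, Ī = 0.1458 in⁴.
Centroid: ȳ = ΣA·y / ΣA = 4.12235 in.
Transfer each piece to the centroidal x-axis using Ī + A·d² with d = y − 4.12235:
  bottom plate: d = -3.87235 in → contributes +48.0509 in⁴
  web plate: d = 0.377652 in → contributes +28.475 in⁴
  top plate: d = 4.82765 in → contributes +50.4872 in⁴
Total I = 127.013 in⁴.

I_x ≈ 127.0 in⁴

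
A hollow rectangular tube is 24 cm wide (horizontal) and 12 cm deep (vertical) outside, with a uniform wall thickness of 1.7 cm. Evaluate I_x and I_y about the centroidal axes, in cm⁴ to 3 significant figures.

I_x ≈ 2360 cm⁴, I_y ≈ 7560 cm⁴

Break the section into simple shapes (no overlaps), measuring from the bottom-left corner of the bounding box.
Outer rectangle: 24 × 12, A = 288 cm², y = 6 cm, Ī = 3 456 cm⁴.
Inner void (subtracted): 20.6 × 8.6, A = 177.16 cm², y = 6 cm, Ī = 1091.9 cm⁴.
By symmetry the centroid is at mid-height, ȳ = 6 cm.
All pieces are centred on the centroidal x-axis, so I = ΣĪ (holes subtracted) = 2364.1 cm⁴.
Repeating about the centroidal y-axis gives I_y = 7 559 cm⁴.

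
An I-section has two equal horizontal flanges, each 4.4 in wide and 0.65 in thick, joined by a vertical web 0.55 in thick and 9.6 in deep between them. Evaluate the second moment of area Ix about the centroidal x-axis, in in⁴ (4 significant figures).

Treat the section as a set of non-overlapping primitives; coordinates are from the bounding-box lower-left.
Bottom flange: 4.4 × 0.65, A = 2.86 in², y = 0.325 in, Ī = 0.100696 in⁴.
Web: 0.55 × 9.6, A = 5.28 in², y = 5.45 in, Ī = 40.5504 in⁴.
Top flange: 4.4 × 0.65, A = 2.86 in², y = 10.575 in, Ī = 0.100696 in⁴.
By symmetry the centroid is at mid-height, ȳ = 5.45 in.
Transfer each piece to the centroidal x-axis using Ī + A·d² with d = y − 5.45:
  bottom flange: d = -5.125 in → contributes +75.2204 in⁴
  web: d = 0 in → contributes +40.5504 in⁴
  top flange: d = 5.125 in → contributes +75.2204 in⁴
Total I = 190.991 in⁴.

Ix ≈ 191.0 in⁴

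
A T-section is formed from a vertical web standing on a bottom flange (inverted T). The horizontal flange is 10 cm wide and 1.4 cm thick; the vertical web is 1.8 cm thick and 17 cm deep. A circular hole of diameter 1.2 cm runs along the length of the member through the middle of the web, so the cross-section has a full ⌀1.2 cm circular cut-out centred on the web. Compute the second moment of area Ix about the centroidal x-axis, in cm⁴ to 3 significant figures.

Ix ≈ 1540 cm⁴

Split into non-overlapping primitives; take the origin at the lower-left of the bounding box.
Flange: 10 × 1.4, A = 14 cm², y = 0.7 cm, Ī = 2.2867 cm⁴.
Web: 1.8 × 17, A = 30.6 cm², y = 9.9 cm, Ī = 736.95 cm⁴.
Hole (subtracted): ⌀1.2, A = 1.131 cm², y = 9.9 cm, Ī = 0.10179 cm⁴.
Centroid: ȳ = ΣA·y / ΣA = 6.937 cm.
Transfer each piece to the centroidal x-axis using Ī + A·d² with d = y − 6.937:
  flange: d = -6.237 cm → contributes +546.88 cm⁴
  web: d = 2.963 cm → contributes +1005.6 cm⁴
  hole: d = 2.963 cm → contributes −10.031 cm⁴
Total I = 1542.5 cm⁴.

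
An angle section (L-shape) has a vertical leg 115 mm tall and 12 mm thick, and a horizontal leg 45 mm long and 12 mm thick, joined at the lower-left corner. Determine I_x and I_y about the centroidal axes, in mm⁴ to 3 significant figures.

Break the section into simple shapes (no overlaps), measuring from the bottom-left corner of the bounding box.
Vertical leg: 12 × 115, A = 1 380 mm², y = 57.5 mm, Ī = 1 520 875 mm⁴.
Horizontal leg (remainder): 33 × 12, A = 396 mm², y = 6 mm, Ī = 4 752 mm⁴.
Centroid: ȳ = ΣA·y / ΣA = 46.017 mm.
Transfer each piece to the centroidal x-axis using Ī + A·d² with d = y − 46.017:
  vertical leg: d = 11.483 mm → contributes +1 702 844 mm⁴
  horizontal leg (remainder): d = -40.017 mm → contributes +638 887 mm⁴
Total I = 2 341 731 mm⁴.
For the y-axis: x̄ = 11.017 mm.
Repeating about the centroidal y-axis gives I_y = 208 271 mm⁴.

I_x ≈ 2.34 × 10⁶ mm⁴, I_y ≈ 2.08 × 10⁵ mm⁴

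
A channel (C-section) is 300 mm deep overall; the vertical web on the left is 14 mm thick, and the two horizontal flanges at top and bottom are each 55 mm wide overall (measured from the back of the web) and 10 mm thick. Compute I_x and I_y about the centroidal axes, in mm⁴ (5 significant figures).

Treat the section as a set of non-overlapping primitives; coordinates are from the bounding-box lower-left.
Web: 14 × 300, A = 4 200 mm², y = 150 mm, Ī = 31 500 000 mm⁴.
Top flange (beyond web): 41 × 10, A = 410 mm², y = 295 mm, Ī = 3416.667 mm⁴.
Bottom flange (beyond web): 41 × 10, A = 410 mm², y = 5 mm, Ī = 3416.667 mm⁴.
By symmetry the centroid is at mid-height, ȳ = 150 mm.
Transfer each piece to the centroidal x-axis using Ī + A·d² with d = y − 150:
  web: d = 0 mm → contributes +31 500 000 mm⁴
  top flange (beyond web): d = 145 mm → contributes +8 623 667 mm⁴
  bottom flange (beyond web): d = -145 mm → contributes +8 623 667 mm⁴
Total I = 48 747 333 mm⁴.
For the y-axis: x̄ = 11.49203 mm.
Repeating about the centroidal y-axis gives I_y = 702 298 mm⁴.

I_x ≈ 4.8747 × 10⁷ mm⁴, I_y ≈ 7.0230 × 10⁵ mm⁴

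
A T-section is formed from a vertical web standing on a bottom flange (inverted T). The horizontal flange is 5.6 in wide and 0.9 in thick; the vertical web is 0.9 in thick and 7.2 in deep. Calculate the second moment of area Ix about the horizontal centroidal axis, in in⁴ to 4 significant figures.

Split into non-overlapping primitives; take the origin at the lower-left of the bounding box.
Flange: 5.6 × 0.9, A = 5.04 in², y = 0.45 in, Ī = 0.3402 in⁴.
Web: 0.9 × 7.2, A = 6.48 in², y = 4.5 in, Ī = 27.9936 in⁴.
Centroid: ȳ = ΣA·y / ΣA = 2.72813 in.
Transfer each piece to the horizontal centroidal axis using Ī + A·d² with d = y − 2.72813:
  flange: d = -2.27813 in → contributes +26.4971 in⁴
  web: d = 1.77188 in → contributes +48.3378 in⁴
Total I = 74.8349 in⁴.

Ix ≈ 74.83 in⁴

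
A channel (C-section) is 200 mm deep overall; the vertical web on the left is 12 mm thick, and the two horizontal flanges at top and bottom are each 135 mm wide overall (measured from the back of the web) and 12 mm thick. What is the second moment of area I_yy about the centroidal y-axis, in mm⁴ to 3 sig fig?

I_yy ≈ 9.78 × 10⁶ mm⁴

Treat the section as a set of non-overlapping primitives; coordinates are from the bounding-box lower-left.
Web: 12 × 200, A = 2 400 mm², x = 6 mm, Ī = 28 800 mm⁴.
Top flange (beyond web): 123 × 12, A = 1 476 mm², x = 73.5 mm, Ī = 1 860 867 mm⁴.
Bottom flange (beyond web): 123 × 12, A = 1 476 mm², x = 73.5 mm, Ī = 1 860 867 mm⁴.
Centroid: x̄ = ΣA·x / ΣA = 43.231 mm.
Transfer each piece to the centroidal y-axis using Ī + A·d² with d = x − 43.231:
  web: d = -37.231 mm → contributes +3 355 543 mm⁴
  top flange (beyond web): d = 30.269 mm → contributes +3 213 202 mm⁴
  bottom flange (beyond web): d = 30.269 mm → contributes +3 213 202 mm⁴
Total I = 9 781 947 mm⁴.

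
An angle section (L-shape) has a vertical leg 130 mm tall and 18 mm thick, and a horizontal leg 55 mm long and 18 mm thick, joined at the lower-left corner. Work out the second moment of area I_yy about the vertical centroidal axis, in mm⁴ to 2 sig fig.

Split into non-overlapping primitives; take the origin at the lower-left of the bounding box.
Vertical leg: 18 × 130, A = 2 340 mm², x = 9 mm, Ī = 63 180 mm⁴.
Horizontal leg (remainder): 37 × 18, A = 666 mm², x = 36.5 mm, Ī = 75 980 mm⁴.
Centroid: x̄ = ΣA·x / ΣA = 15.09 mm.
Transfer each piece to the vertical centroidal axis using Ī + A·d² with d = x − 15.09:
  vertical leg: d = -6.093 mm → contributes +150 046 mm⁴
  horizontal leg (remainder): d = 21.41 mm → contributes +381 186 mm⁴
Total I = 531 232 mm⁴.

I_yy ≈ 5.3 × 10⁵ mm⁴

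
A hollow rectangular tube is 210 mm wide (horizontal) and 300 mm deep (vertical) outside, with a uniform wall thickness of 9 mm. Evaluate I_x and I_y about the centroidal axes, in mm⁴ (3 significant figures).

I_x ≈ 1.14 × 10⁸ mm⁴, I_y ≈ 6.52 × 10⁷ mm⁴

Break the section into simple shapes (no overlaps), measuring from the bottom-left corner of the bounding box.
Outer rectangle: 210 × 300, A = 63 000 mm², y = 150 mm, Ī = 472 500 000 mm⁴.
Inner void (subtracted): 192 × 282, A = 54 144 mm², y = 150 mm, Ī = 358 812 288 mm⁴.
By symmetry the centroid is at mid-height, ȳ = 150 mm.
All pieces are centred on the centroidal x-axis, so I = ΣĪ (holes subtracted) = 113 687 712 mm⁴.
Repeating about the centroidal y-axis gives I_y = 65 194 632 mm⁴.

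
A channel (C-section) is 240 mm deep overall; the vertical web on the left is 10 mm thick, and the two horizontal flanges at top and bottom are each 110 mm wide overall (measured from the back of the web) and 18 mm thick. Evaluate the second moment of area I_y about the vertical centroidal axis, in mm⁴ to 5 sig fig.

Break the section into simple shapes (no overlaps), measuring from the bottom-left corner of the bounding box.
Web: 10 × 240, A = 2 400 mm², x = 5 mm, Ī = 20 000 mm⁴.
Top flange (beyond web): 100 × 18, A = 1 800 mm², x = 60 mm, Ī = 1 500 000 mm⁴.
Bottom flange (beyond web): 100 × 18, A = 1 800 mm², x = 60 mm, Ī = 1 500 000 mm⁴.
Centroid: x̄ = ΣA·x / ΣA = 38 mm.
Transfer each piece to the vertical centroidal axis using Ī + A·d² with d = x − 38:
  web: d = -33 mm → contributes +2 633 600 mm⁴
  top flange (beyond web): d = 22 mm → contributes +2 371 200 mm⁴
  bottom flange (beyond web): d = 22 mm → contributes +2 371 200 mm⁴
Total I = 7 376 000 mm⁴.

I_y ≈ 7.3760 × 10⁶ mm⁴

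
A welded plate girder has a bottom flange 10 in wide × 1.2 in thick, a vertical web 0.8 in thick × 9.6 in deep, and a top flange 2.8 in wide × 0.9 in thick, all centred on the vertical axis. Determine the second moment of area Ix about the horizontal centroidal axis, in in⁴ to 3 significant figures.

Ix ≈ 360 in⁴

Split into non-overlapping primitives; take the origin at the lower-left of the bounding box.
Bottom plate: 10 × 1.2, A = 12 in², y = 0.6 in, Ī = 1.44 in⁴.
Web plate: 0.8 × 9.6, A = 7.68 in², y = 6 in, Ī = 58.982 in⁴.
Top plate: 2.8 × 0.9, A = 2.52 in², y = 11.25 in, Ī = 0.1701 in⁴.
Centroid: ȳ = ΣA·y / ΣA = 3.677 in.
Transfer each piece to the horizontal centroidal axis using Ī + A·d² with d = y − 3.677:
  bottom plate: d = -3.077 in → contributes +115.06 in⁴
  web plate: d = 2.323 in → contributes +100.43 in⁴
  top plate: d = 7.573 in → contributes +144.69 in⁴
Total I = 360.17 in⁴.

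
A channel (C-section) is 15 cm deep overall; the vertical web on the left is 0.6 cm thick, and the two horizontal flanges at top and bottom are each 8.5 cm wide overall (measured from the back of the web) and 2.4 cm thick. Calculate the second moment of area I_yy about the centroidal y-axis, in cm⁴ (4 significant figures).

Split into non-overlapping primitives; take the origin at the lower-left of the bounding box.
Web: 0.6 × 15, A = 9 cm², x = 0.3 cm, Ī = 0.27 cm⁴.
Top flange (beyond web): 7.9 × 2.4, A = 18.96 cm², x = 4.55 cm, Ī = 98.6078 cm⁴.
Bottom flange (beyond web): 7.9 × 2.4, A = 18.96 cm², x = 4.55 cm, Ī = 98.6078 cm⁴.
Centroid: x̄ = ΣA·x / ΣA = 3.73478 cm.
Transfer each piece to the centroidal y-axis using Ī + A·d² with d = x − 3.73478:
  web: d = -3.43478 cm → contributes +106.45 cm⁴
  top flange (beyond web): d = 0.815217 cm → contributes +111.208 cm⁴
  bottom flange (beyond web): d = 0.815217 cm → contributes +111.208 cm⁴
Total I = 328.866 cm⁴.

I_yy ≈ 328.9 cm⁴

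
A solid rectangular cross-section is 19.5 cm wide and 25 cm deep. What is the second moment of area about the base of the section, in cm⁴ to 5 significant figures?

The section: 19.5 × 25, A = 487.5 cm², y = 12.5 cm, Ī = 25390.63 cm⁴.
Transfer it to the base of the section using Ī + A·d² with d = y − 0:
  the section: d = 12.5 cm → contributes +101562.5 cm⁴
Total I = 101562.5 cm⁴.

I_base ≈ 1.0156 × 10⁵ cm⁴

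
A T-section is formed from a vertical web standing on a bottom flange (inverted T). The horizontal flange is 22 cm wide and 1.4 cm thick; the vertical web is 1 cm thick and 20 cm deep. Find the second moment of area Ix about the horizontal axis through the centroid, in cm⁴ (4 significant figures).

Decompose the section into non-overlapping parts with the origin at the bottom-left of its bounding rectangle.
Flange: 22 × 1.4, A = 30.8 cm², y = 0.7 cm, Ī = 5.03067 cm⁴.
Web: 1 × 20, A = 20 cm², y = 11.4 cm, Ī = 666.667 cm⁴.
Centroid: ȳ = ΣA·y / ΣA = 4.9126 cm.
Transfer each piece to the horizontal axis through the centroid using Ī + A·d² with d = y − 4.9126:
  flange: d = -4.2126 cm → contributes +551.607 cm⁴
  web: d = 6.4874 cm → contributes +1508.39 cm⁴
Total I = 2 060 cm⁴.

Ix ≈ 2060 cm⁴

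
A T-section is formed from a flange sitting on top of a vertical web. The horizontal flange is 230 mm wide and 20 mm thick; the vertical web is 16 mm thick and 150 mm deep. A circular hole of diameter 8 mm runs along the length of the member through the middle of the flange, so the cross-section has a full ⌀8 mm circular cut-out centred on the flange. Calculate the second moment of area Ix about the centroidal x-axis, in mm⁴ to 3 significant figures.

Ix ≈ 1.60 × 10⁷ mm⁴

Break the section into simple shapes (no overlaps), measuring from the bottom-left corner of the bounding box.
Flange: 230 × 20, A = 4 600 mm², y = 160 mm, Ī = 153 333 mm⁴.
Web: 16 × 150, A = 2 400 mm², y = 75 mm, Ī = 4 500 000 mm⁴.
Hole (subtracted): ⌀8, A = 50.265 mm², y = 160 mm, Ī = 201.06 mm⁴.
Centroid: ȳ = ΣA·y / ΣA = 130.65 mm.
Transfer each piece to the centroidal x-axis using Ī + A·d² with d = y − 130.65:
  flange: d = 29.354 mm → contributes +4 116 860 mm⁴
  web: d = -55.646 mm → contributes +11 931 642 mm⁴
  hole: d = 29.354 mm → contributes −43 512 mm⁴
Total I = 16 004 990 mm⁴.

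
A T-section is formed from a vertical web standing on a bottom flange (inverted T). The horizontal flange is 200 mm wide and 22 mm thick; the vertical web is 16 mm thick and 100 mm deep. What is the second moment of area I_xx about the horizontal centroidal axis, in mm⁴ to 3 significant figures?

Decompose the section into non-overlapping parts with the origin at the bottom-left of its bounding rectangle.
Flange: 200 × 22, A = 4 400 mm², y = 11 mm, Ī = 177 467 mm⁴.
Web: 16 × 100, A = 1 600 mm², y = 72 mm, Ī = 1 333 333 mm⁴.
Centroid: ȳ = ΣA·y / ΣA = 27.267 mm.
Transfer each piece to the horizontal centroidal axis using Ī + A·d² with d = y − 27.267:
  flange: d = -16.267 mm → contributes +1 341 726 mm⁴
  web: d = 44.733 mm → contributes +4 535 047 mm⁴
Total I = 5 876 773 mm⁴.

I_xx ≈ 5.88 × 10⁶ mm⁴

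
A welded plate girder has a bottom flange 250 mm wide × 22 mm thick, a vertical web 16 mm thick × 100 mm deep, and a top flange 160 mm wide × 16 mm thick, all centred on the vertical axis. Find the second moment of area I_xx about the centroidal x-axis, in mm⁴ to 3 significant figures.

I_xx ≈ 2.71 × 10⁷ mm⁴

Split into non-overlapping primitives; take the origin at the lower-left of the bounding box.
Bottom plate: 250 × 22, A = 5 500 mm², y = 11 mm, Ī = 221 833 mm⁴.
Web plate: 16 × 100, A = 1 600 mm², y = 72 mm, Ī = 1 333 333 mm⁴.
Top plate: 160 × 16, A = 2 560 mm², y = 130 mm, Ī = 54 613 mm⁴.
Centroid: ȳ = ΣA·y / ΣA = 52.64 mm.
Transfer each piece to the centroidal x-axis using Ī + A·d² with d = y − 52.64:
  bottom plate: d = -41.64 mm → contributes +9 758 112 mm⁴
  web plate: d = 19.36 mm → contributes +1 933 044 mm⁴
  top plate: d = 77.36 mm → contributes +15 375 210 mm⁴
Total I = 27 066 366 mm⁴.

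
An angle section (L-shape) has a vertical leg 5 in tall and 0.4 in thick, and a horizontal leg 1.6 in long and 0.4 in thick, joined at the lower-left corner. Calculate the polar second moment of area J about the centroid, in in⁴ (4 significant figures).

Decompose the section into non-overlapping parts with the origin at the bottom-left of its bounding rectangle.
Vertical leg: 0.4 × 5, A = 2 in², y = 2.5 in, Ī = 4.16667 in⁴.
Horizontal leg (remainder): 1.2 × 0.4, A = 0.48 in², y = 0.2 in, Ī = 0.0064 in⁴.
Centroid: ȳ = ΣA·y / ΣA = 2.05484 in.
Transfer each piece to the centroidal x-axis using Ī + A·d² with d = y − 2.05484:
  vertical leg: d = 0.445161 in → contributes +4.563 in⁴
  horizontal leg (remainder): d = -1.85484 in → contributes +1.6578 in⁴
Total I = 6.22081 in⁴.
For the y-axis: x̄ = 0.354839 in.
Repeating about the centroidal y-axis gives I_y = 0.332009 in⁴.
Polar second moment: J = I_x + I_y = 6.55282 in⁴.

J ≈ 6.553 in⁴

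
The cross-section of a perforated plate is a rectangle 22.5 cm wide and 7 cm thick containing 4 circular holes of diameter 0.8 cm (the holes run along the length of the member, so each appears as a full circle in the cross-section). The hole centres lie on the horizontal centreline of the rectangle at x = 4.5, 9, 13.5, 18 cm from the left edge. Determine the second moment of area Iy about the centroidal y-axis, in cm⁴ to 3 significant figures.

Iy ≈ 6590 cm⁴

Break the section into simple shapes (no overlaps), measuring from the bottom-left corner of the bounding box.
Plate: 22.5 × 7, A = 157.5 cm², x = 11.25 cm, Ī = 6644.5 cm⁴.
Hole 1 (subtracted): ⌀0.8, A = 0.50265 cm², x = 4.5 cm, Ī = 0.020106 cm⁴.
Hole 2 (subtracted): ⌀0.8, A = 0.50265 cm², x = 9 cm, Ī = 0.020106 cm⁴.
Hole 3 (subtracted): ⌀0.8, A = 0.50265 cm², x = 13.5 cm, Ī = 0.020106 cm⁴.
Hole 4 (subtracted): ⌀0.8, A = 0.50265 cm², x = 18 cm, Ī = 0.020106 cm⁴.
By symmetry the centroid is at mid-width, x̄ = 11.25 cm.
Transfer each piece to the centroidal y-axis using Ī + A·d² with d = x − 11.25:
  plate: d = 0 cm → contributes +6644.5 cm⁴
  hole 1: d = -6.75 cm → contributes −22.922 cm⁴
  hole 2: d = -2.25 cm → contributes −2.5648 cm⁴
  hole 3: d = 2.25 cm → contributes −2.5648 cm⁴
  hole 4: d = 6.75 cm → contributes −22.922 cm⁴
Total I = 6593.6 cm⁴.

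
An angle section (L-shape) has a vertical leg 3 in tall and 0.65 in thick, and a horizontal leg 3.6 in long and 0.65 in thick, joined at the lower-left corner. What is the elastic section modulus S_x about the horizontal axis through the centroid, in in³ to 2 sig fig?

S_x ≈ 1.4 in³

Treat the section as a set of non-overlapping primitives; coordinates are from the bounding-box lower-left.
Vertical leg: 0.65 × 3, A = 1.95 in², y = 1.5 in, Ī = 1.463 in⁴.
Horizontal leg (remainder): 2.95 × 0.65, A = 1.918 in², y = 0.325 in, Ī = 0.06751 in⁴.
Centroid: ȳ = ΣA·y / ΣA = 0.9174 in.
Transfer each piece to the horizontal axis through the centroid using Ī + A·d² with d = y − 0.9174:
  vertical leg: d = 0.5826 in → contributes +2.124 in⁴
  horizontal leg (remainder): d = -0.5924 in → contributes +0.7405 in⁴
Total I = 2.865 in⁴.
Extreme fibre distance c = 2.083 in; S = I/c = 1.376 in³.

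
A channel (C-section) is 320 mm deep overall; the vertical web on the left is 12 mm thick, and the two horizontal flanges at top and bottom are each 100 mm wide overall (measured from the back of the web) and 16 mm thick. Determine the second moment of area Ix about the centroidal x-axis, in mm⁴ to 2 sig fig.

Decompose the section into non-overlapping parts with the origin at the bottom-left of its bounding rectangle.
Web: 12 × 320, A = 3 840 mm², y = 160 mm, Ī = 32 768 000 mm⁴.
Top flange (beyond web): 88 × 16, A = 1 408 mm², y = 312 mm, Ī = 30 037 mm⁴.
Bottom flange (beyond web): 88 × 16, A = 1 408 mm², y = 8 mm, Ī = 30 037 mm⁴.
By symmetry the centroid is at mid-height, ȳ = 160 mm.
Transfer each piece to the centroidal x-axis using Ī + A·d² with d = y − 160:
  web: d = 0 mm → contributes +32 768 000 mm⁴
  top flange (beyond web): d = 152 mm → contributes +32 560 469 mm⁴
  bottom flange (beyond web): d = -152 mm → contributes +32 560 469 mm⁴
Total I = 97 888 939 mm⁴.

Ix ≈ 9.8 × 10⁷ mm⁴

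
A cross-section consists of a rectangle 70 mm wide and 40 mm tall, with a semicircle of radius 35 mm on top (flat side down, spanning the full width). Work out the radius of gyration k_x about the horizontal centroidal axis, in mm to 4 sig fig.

k_x ≈ 20.18 mm

Break the section into simple shapes (no overlaps), measuring from the bottom-left corner of the bounding box.
Rectangular body: 70 × 40, A = 2 800 mm², y = 20 mm, Ī = 373 333 mm⁴.
Semicircular cap: semicircle r = 35, A = 1924.23 mm², y = 54.8545 mm, Ī = 164 704 mm⁴.
Centroid: ȳ = ΣA·y / ΣA = 34.1966 mm.
Transfer each piece to the horizontal centroidal axis using Ī + A·d² with d = y − 34.1966:
  rectangular body: d = -14.1966 mm → contributes +937 653 mm⁴
  semicircular cap: d = 20.6579 mm → contributes +985 864 mm⁴
Total I = 1 923 517 mm⁴.
Radius of gyration: k = √(I/A) = √(1 923 517 / 4724.23) = 20.1782 mm.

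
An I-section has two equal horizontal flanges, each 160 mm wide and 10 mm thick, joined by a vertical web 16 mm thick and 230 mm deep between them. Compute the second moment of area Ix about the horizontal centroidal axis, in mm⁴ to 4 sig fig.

Ix ≈ 6.233 × 10⁷ mm⁴

Decompose the section into non-overlapping parts with the origin at the bottom-left of its bounding rectangle.
Bottom flange: 160 × 10, A = 1 600 mm², y = 5 mm, Ī = 13333.3 mm⁴.
Web: 16 × 230, A = 3 680 mm², y = 125 mm, Ī = 16 222 667 mm⁴.
Top flange: 160 × 10, A = 1 600 mm², y = 245 mm, Ī = 13333.3 mm⁴.
By symmetry the centroid is at mid-height, ȳ = 125 mm.
Transfer each piece to the horizontal centroidal axis using Ī + A·d² with d = y − 125:
  bottom flange: d = -120 mm → contributes +23 053 333 mm⁴
  web: d = 0 mm → contributes +16 222 667 mm⁴
  top flange: d = 120 mm → contributes +23 053 333 mm⁴
Total I = 62 329 333 mm⁴.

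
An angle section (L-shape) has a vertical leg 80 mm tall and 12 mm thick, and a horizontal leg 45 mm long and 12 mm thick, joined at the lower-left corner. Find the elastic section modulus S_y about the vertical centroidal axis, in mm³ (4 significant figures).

Break the section into simple shapes (no overlaps), measuring from the bottom-left corner of the bounding box.
Vertical leg: 12 × 80, A = 960 mm², x = 6 mm, Ī = 11 520 mm⁴.
Horizontal leg (remainder): 33 × 12, A = 396 mm², x = 28.5 mm, Ī = 35 937 mm⁴.
Centroid: x̄ = ΣA·x / ΣA = 12.5708 mm.
Transfer each piece to the vertical centroidal axis using Ī + A·d² with d = x − 12.5708:
  vertical leg: d = -6.5708 mm → contributes +52968.4 mm⁴
  horizontal leg (remainder): d = 15.9292 mm → contributes +136 418 mm⁴
Total I = 189 386 mm⁴.
Extreme fibre distance c = 32.4292 mm; S = I/c = 5839.99 mm³.

S_y ≈ 5840 mm³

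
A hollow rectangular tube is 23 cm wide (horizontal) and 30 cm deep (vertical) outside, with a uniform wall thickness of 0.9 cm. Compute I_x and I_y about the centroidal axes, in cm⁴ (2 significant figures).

Split into non-overlapping primitives; take the origin at the lower-left of the bounding box.
Outer rectangle: 23 × 30, A = 690 cm², y = 15 cm, Ī = 51 750 cm⁴.
Inner void (subtracted): 21.2 × 28.2, A = 597.8 cm², y = 15 cm, Ī = 39 619 cm⁴.
By symmetry the centroid is at mid-height, ȳ = 15 cm.
All pieces are centred on the centroidal x-axis, so I = ΣĪ (holes subtracted) = 12 131 cm⁴.
Repeating about the centroidal y-axis gives I_y = 8 026 cm⁴.

I_x ≈ 1.2 × 10⁴ cm⁴, I_y ≈ 8000 cm⁴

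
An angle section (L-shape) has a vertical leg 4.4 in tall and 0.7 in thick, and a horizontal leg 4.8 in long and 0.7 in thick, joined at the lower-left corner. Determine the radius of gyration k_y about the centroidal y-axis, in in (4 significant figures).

Split into non-overlapping primitives; take the origin at the lower-left of the bounding box.
Vertical leg: 0.7 × 4.4, A = 3.08 in², x = 0.35 in, Ī = 0.125767 in⁴.
Horizontal leg (remainder): 4.1 × 0.7, A = 2.87 in², x = 2.75 in, Ī = 4.02039 in⁴.
Centroid: x̄ = ΣA·x / ΣA = 1.50765 in.
Transfer each piece to the centroidal y-axis using Ī + A·d² with d = x − 1.50765:
  vertical leg: d = -1.15765 in → contributes +4.25342 in⁴
  horizontal leg (remainder): d = 1.24235 in → contributes +8.45007 in⁴
Total I = 12.7035 in⁴.
Radius of gyration: k = √(I/A) = √(12.7035 / 5.95) = 1.46118 in.

k_y ≈ 1.461 in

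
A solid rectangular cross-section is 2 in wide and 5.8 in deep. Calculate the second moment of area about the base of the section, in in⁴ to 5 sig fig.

The section: 2 × 5.8, A = 11.6 in², y = 2.9 in, Ī = 32.51867 in⁴.
Transfer it to a horizontal axis along the bottom face using Ī + A·d² with d = y − 0:
  the section: d = 2.9 in → contributes +130.0747 in⁴
Total I = 130.0747 in⁴.

I_base ≈ 130.07 in⁴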